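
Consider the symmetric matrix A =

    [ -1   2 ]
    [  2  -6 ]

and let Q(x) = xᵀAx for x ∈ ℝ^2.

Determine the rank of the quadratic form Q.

2

Applying the same elementary operations to the rows and columns of A produces a congruent diagonal matrix with entries -1, -2.
Counting signs: 2 negative.
The rank is the number of nonzero pivots: 2.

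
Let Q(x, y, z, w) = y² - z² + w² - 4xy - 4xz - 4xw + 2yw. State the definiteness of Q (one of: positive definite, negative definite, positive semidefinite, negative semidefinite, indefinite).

indefinite

The symmetric matrix is A = [[0, -2, -2, -2], [-2, 1, 0, 1], [-2, 0, -1, 0], [-2, 1, 0, 1]].
A is congruent to a diagonal matrix with 1 positive, 1 negative and 2 zero entries, so Q is indefinite.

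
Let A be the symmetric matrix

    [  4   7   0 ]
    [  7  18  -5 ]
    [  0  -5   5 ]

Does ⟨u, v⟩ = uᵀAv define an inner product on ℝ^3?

Leading principal minors: Δ_1 = 4, Δ_2 = 23, Δ_3 = 15.
All leading principal minors are positive, so by Sylvester's criterion Q is positive definite.
⟨·,·⟩ is an inner product exactly when A is positive definite.

yes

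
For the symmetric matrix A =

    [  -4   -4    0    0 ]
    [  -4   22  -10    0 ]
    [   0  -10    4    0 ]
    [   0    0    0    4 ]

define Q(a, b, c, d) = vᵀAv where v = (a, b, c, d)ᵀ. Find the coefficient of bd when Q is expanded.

The coefficient of bd is A[2,4] + A[4,2] = 2·0 = 0.

0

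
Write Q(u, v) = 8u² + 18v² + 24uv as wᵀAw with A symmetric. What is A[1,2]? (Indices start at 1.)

The coefficient of u·v in Q is 24. For a symmetric A this equals A[1,2] + A[2,1] = 2·A[1,2].
So A[1,2] = 24/2 = 12.

12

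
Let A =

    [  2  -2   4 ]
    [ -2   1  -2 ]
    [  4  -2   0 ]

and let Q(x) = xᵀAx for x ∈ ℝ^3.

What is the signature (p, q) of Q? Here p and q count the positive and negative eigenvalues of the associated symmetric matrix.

Row-reducing A symmetrically gives the diagonal entries 2, -1, -4.
So there are 1 positive, 2 negative pivots.

(1, 2)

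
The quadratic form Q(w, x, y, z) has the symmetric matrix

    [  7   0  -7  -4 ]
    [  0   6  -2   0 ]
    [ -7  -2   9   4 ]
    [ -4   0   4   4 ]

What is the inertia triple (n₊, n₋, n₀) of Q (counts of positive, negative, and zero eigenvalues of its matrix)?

(4, 0, 0)

Symmetric row and column elimination reduces A to a congruent diagonal form with pivots 7, 6, 4/3, 12/7.
Counting signs: 4 positive.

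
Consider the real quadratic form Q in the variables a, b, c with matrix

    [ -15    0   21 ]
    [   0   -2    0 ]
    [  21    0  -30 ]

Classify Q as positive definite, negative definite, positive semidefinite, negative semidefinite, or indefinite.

Symmetric row and column elimination reduces A to a congruent diagonal form with pivots -15, -2, -3/5.
That gives 3 negative pivots.
Hence Q is negative definite.

negative definite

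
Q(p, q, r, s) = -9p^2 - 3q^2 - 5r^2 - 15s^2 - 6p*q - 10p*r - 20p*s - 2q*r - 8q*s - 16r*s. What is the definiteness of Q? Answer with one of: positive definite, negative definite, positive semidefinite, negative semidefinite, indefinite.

The symmetric matrix is A = [[-9, -3, -5, -10], [-3, -3, -1, -4], [-5, -1, -5, -8], [-10, -4, -8, -15]].
Row-reducing A symmetrically gives the diagonal entries -9, -2, -2, -1/9.
Counting signs: 4 negative.
Hence Q is negative definite.

negative definite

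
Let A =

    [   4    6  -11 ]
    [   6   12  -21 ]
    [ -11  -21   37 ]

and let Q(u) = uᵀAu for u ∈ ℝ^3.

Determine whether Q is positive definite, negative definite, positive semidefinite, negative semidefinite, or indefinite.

positive semidefinite

Applying the same elementary operations to the rows and columns of A produces a congruent diagonal matrix with entries 4, 3, 0.
Counting signs: 2 positive, 1 zero.
Hence Q is positive semidefinite.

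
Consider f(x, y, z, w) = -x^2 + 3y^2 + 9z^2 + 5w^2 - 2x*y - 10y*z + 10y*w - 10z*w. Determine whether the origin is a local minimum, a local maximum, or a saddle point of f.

saddle point

The Hessian at the origin is H = [[-2, -2, 0, 0], [-2, 6, -10, 10], [0, -10, 18, -10], [0, 10, -10, 10]].
Congruent diagonalization of H (simultaneous row and column reduction) yields pivots -2, 8, 11/2, -40/11.
So there are 2 positive, 2 negative pivots.
H is indefinite, so the origin is a saddle point.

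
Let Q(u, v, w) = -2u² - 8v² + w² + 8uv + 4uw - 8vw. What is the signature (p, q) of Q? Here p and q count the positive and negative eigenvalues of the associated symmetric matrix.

(1, 1)

The associated matrix is A = [[-2, 4, 2], [4, -8, -4], [2, -4, 1]].
Row-reducing A symmetrically gives the diagonal entries -2, 0, 3.
Counting signs: 1 positive, 1 negative, 1 zero.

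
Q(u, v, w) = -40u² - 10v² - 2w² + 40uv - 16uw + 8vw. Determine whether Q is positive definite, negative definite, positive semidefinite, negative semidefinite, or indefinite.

negative semidefinite

The associated matrix is A = [[-40, 20, -8], [20, -10, 4], [-8, 4, -2]].
Symmetric row and column elimination reduces A to a congruent diagonal form with pivots -40, 0, -2/5.
That gives 2 negative, 1 zero pivots.
Hence Q is negative semidefinite.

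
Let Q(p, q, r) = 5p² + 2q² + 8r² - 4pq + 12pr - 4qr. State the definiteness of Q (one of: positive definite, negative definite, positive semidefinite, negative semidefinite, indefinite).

The symmetric matrix of Q is A = [[5, -2, 6], [-2, 2, -2], [6, -2, 8]].
Leading principal minors: Δ_1 = 5, Δ_2 = 6, Δ_3 = 4.
All leading principal minors are positive, so by Sylvester's criterion Q is positive definite.

positive definite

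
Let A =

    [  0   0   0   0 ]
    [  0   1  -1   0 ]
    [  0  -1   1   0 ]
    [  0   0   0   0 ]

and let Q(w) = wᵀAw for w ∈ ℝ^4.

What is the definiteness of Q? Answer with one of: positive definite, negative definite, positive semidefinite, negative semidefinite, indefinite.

Applying the same elementary operations to the rows and columns of A produces a congruent diagonal matrix with entries 0, 1, 0, 0.
So there are 1 positive, 3 zero pivots.
Hence Q is positive semidefinite.

positive semidefinite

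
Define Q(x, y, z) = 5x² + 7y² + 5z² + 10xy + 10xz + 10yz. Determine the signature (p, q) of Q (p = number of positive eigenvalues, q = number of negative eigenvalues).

The associated matrix is A = [[5, 5, 5], [5, 7, 5], [5, 5, 5]].
Symmetric row and column elimination reduces A to a congruent diagonal form with pivots 5, 2, 0.
That gives 2 positive, 1 zero pivots.

(2, 0)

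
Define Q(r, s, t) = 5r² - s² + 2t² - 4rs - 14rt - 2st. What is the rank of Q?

The associated matrix is A = [[5, -2, -7], [-2, -1, -1], [-7, -1, 2]].
Congruent diagonalization of A (simultaneous row and column reduction) yields pivots 5, -9/5, 2/9.
That gives 2 positive, 1 negative pivots.
The rank is the number of nonzero pivots: 3.

3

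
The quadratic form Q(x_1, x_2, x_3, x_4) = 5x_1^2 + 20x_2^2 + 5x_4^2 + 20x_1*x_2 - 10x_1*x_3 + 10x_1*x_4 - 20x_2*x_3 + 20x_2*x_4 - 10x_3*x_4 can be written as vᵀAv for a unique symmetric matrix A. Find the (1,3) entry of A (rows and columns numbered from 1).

-5

The coefficient of x_1·x_3 in Q is -10. For a symmetric A this equals A[1,3] + A[3,1] = 2·A[1,3].
So A[1,3] = -10/2 = -5.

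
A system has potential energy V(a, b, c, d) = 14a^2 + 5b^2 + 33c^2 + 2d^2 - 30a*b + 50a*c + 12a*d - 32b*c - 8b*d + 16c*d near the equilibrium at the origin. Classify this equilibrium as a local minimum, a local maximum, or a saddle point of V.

saddle point

The Hessian at the origin is H = [[28, -30, 50, 12], [-30, 10, -32, -8], [50, -32, 66, 16], [12, -8, 16, 4]].
Applying the same elementary operations to the rows and columns of H produces a congruent diagonal matrix with entries 28, -155/7, -352/155, 3/22.
That gives 2 positive, 2 negative pivots.
H is indefinite, so the origin is a saddle point.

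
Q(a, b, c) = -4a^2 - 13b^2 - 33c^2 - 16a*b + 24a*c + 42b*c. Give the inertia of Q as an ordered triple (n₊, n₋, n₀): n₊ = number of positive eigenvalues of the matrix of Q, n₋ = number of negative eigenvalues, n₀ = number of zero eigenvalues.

(1, 1, 1)

The symmetric matrix is A = [[-4, -8, 12], [-8, -13, 21], [12, 21, -33]].
Row-reducing A symmetrically gives the diagonal entries -4, 3, 0.
So there are 1 positive, 1 negative, 1 zero pivots.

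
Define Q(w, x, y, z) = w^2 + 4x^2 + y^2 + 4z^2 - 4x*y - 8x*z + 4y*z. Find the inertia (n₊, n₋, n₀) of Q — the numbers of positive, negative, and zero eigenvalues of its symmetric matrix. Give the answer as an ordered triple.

(2, 0, 2)

The associated matrix is A = [[1, 0, 0, 0], [0, 4, -2, -4], [0, -2, 1, 2], [0, -4, 2, 4]].
Row-reducing A symmetrically gives the diagonal entries 1, 4, 0, 0.
That gives 2 positive, 2 zero pivots.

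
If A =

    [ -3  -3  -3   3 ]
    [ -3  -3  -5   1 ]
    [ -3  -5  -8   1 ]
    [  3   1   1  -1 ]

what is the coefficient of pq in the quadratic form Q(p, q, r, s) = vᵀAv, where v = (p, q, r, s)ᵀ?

The coefficient of pq is A[1,2] + A[2,1] = 2·(-3) = -6.

-6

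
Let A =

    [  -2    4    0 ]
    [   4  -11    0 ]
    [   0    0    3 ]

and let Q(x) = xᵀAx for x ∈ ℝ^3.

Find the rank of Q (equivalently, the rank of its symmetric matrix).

An LDLᵀ factorisation of A has diagonal entries -2, -3, 3.
That gives 1 positive, 2 negative pivots.
The rank is the number of nonzero pivots: 3.

3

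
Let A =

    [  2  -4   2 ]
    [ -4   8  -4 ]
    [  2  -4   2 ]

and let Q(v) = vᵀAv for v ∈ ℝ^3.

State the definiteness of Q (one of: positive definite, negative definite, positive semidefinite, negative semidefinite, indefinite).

positive semidefinite

Row-reducing A symmetrically gives the diagonal entries 2, 0, 0.
That gives 1 positive, 2 zero pivots.
Hence Q is positive semidefinite.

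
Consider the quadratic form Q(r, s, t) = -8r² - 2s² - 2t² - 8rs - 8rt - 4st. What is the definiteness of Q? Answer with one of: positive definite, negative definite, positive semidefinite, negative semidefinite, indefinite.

Write A = [[-8, -4, -4], [-4, -2, -2], [-4, -2, -2]].
Symmetric row and column elimination reduces A to a congruent diagonal form with pivots -8, 0, 0.
So there are 1 negative, 2 zero pivots.
Hence Q is negative semidefinite.

negative semidefinite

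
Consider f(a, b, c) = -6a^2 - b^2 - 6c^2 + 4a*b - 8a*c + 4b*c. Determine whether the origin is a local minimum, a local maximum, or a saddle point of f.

The Hessian at the origin is H = [[-12, 4, -8], [4, -2, 4], [-8, 4, -12]].
Symmetric row and column elimination reduces H to a congruent diagonal form with pivots -12, -2/3, -4.
Counting signs: 3 negative.
H is negative definite, so the origin is a strict local maximum.

local maximum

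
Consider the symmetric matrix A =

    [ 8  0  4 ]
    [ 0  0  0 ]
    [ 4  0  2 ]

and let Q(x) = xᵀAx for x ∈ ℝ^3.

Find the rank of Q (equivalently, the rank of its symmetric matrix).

Row-reducing A symmetrically gives the diagonal entries 8, 0, 0.
That gives 1 positive, 2 zero pivots.
The rank is the number of nonzero pivots: 1.

1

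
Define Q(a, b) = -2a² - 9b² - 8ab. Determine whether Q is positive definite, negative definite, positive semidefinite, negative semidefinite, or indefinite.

negative definite

Write A = [[-2, -4], [-4, -9]].
Congruent diagonalization of A (simultaneous row and column reduction) yields pivots -2, -1.
So there are 2 negative pivots.
Hence Q is negative definite.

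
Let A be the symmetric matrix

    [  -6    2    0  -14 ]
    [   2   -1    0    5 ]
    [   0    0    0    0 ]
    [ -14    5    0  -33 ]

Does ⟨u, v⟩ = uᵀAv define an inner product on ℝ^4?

no

Symmetric row and column elimination reduces A to a congruent diagonal form with pivots -6, -1/3, 0, 0.
So there are 2 negative, 2 zero pivots.
Hence Q is negative semidefinite.
⟨·,·⟩ is an inner product exactly when A is positive definite.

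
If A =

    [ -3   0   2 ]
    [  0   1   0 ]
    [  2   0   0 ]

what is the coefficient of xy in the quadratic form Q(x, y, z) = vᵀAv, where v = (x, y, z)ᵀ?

0

The coefficient of xy is A[1,2] + A[2,1] = 2·0 = 0.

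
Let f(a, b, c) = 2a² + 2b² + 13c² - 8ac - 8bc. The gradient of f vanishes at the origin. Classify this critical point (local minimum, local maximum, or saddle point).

saddle point

The Hessian at the origin is H = [[4, 0, -8], [0, 4, -8], [-8, -8, 26]].
Applying the same elementary operations to the rows and columns of H produces a congruent diagonal matrix with entries 4, 4, -6.
That gives 2 positive, 1 negative pivots.
H is indefinite, so the origin is a saddle point.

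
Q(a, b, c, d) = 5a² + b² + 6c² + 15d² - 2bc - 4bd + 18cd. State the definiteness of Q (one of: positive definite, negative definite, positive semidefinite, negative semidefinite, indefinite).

positive definite

The symmetric matrix is A = [[5, 0, 0, 0], [0, 1, -1, -2], [0, -1, 6, 9], [0, -2, 9, 15]].
An LDLᵀ factorisation of A has diagonal entries 5, 1, 5, 6/5.
That gives 4 positive pivots.
Hence Q is positive definite.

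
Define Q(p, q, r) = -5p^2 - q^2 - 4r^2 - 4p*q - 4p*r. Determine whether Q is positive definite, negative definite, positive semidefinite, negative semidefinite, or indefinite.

negative semidefinite

The symmetric matrix is A = [[-5, -2, -2], [-2, -1, 0], [-2, 0, -4]].
Symmetric row and column elimination reduces A to a congruent diagonal form with pivots -5, -1/5, 0.
That gives 2 negative, 1 zero pivots.
Hence Q is negative semidefinite.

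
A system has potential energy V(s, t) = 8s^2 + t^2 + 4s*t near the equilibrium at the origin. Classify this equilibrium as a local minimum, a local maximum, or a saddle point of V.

The Hessian at the origin is H = [[16, 4], [4, 2]].
det H = 16·2 − (4)² = 16 > 0 and H[1,1] = 16 > 0, so H is positive definite.
Therefore the origin is a local minimum.

local minimum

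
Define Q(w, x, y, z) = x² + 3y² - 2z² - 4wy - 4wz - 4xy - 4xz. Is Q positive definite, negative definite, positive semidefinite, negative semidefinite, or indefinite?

The symmetric matrix is A = [[0, 0, -2, -2], [0, 1, -2, -2], [-2, -2, 3, 0], [-2, -2, 0, -2]].
A is congruent to a diagonal matrix with 3 positive, 1 negative and 0 zero entries, so Q is indefinite.

indefinite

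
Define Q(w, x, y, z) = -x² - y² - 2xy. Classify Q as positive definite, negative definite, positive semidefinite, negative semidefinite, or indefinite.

The symmetric matrix is A = [[0, 0, 0, 0], [0, -1, -1, 0], [0, -1, -1, 0], [0, 0, 0, 0]].
Applying the same elementary operations to the rows and columns of A produces a congruent diagonal matrix with entries 0, -1, 0, 0.
That gives 1 negative, 3 zero pivots.
Hence Q is negative semidefinite.

negative semidefinite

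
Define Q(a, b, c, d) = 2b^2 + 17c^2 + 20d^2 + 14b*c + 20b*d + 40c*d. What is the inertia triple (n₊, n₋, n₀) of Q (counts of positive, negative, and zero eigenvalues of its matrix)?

Write A = [[0, 0, 0, 0], [0, 2, 7, 10], [0, 7, 17, 20], [0, 10, 20, 20]].
Congruent diagonalization of A (simultaneous row and column reduction) yields pivots 0, 2, -15/2, 0.
Counting signs: 1 positive, 1 negative, 2 zero.

(1, 1, 2)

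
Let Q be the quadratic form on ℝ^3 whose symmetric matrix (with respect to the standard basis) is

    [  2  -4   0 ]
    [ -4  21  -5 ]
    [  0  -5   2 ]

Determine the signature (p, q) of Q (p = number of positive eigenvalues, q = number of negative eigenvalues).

An LDLᵀ factorisation of A has diagonal entries 2, 13, 1/13.
Counting signs: 3 positive.

(3, 0)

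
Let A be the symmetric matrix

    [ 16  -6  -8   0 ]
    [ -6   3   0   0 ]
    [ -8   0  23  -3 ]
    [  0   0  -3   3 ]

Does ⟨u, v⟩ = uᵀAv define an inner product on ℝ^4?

yes

Leading principal minors: Δ_1 = 16, Δ_2 = 12, Δ_3 = 84, Δ_4 = 144.
All leading principal minors are positive, so by Sylvester's criterion Q is positive definite.
⟨·,·⟩ is an inner product exactly when A is positive definite.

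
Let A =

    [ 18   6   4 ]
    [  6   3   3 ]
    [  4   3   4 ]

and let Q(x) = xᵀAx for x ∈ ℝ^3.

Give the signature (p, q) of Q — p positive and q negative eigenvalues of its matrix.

(3, 0)

Row-reducing A symmetrically gives the diagonal entries 18, 1, 1/3.
So there are 3 positive pivots.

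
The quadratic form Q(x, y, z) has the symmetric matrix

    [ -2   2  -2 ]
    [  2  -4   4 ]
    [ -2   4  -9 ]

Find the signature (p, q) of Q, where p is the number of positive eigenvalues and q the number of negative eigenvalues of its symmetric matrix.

Congruent diagonalization of A (simultaneous row and column reduction) yields pivots -2, -2, -5.
That gives 3 negative pivots.

(0, 3)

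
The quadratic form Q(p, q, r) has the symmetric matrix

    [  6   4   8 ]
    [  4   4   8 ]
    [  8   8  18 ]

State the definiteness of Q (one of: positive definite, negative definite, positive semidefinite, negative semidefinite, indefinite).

Applying the same elementary operations to the rows and columns of A produces a congruent diagonal matrix with entries 6, 4/3, 2.
So there are 3 positive pivots.
Hence Q is positive definite.

positive definite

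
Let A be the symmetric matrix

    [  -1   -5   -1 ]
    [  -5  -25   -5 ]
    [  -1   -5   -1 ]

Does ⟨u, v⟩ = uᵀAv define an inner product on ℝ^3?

no

Row-reducing A symmetrically gives the diagonal entries -1, 0, 0.
Counting signs: 1 negative, 2 zero.
Hence Q is negative semidefinite.
⟨·,·⟩ is an inner product exactly when A is positive definite.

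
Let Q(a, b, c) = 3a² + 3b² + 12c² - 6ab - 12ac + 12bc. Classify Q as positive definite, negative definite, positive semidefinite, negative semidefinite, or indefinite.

positive semidefinite

The symmetric matrix is A = [[3, -3, -6], [-3, 3, 6], [-6, 6, 12]].
Symmetric row and column elimination reduces A to a congruent diagonal form with pivots 3, 0, 0.
So there are 1 positive, 2 zero pivots.
Hence Q is positive semidefinite.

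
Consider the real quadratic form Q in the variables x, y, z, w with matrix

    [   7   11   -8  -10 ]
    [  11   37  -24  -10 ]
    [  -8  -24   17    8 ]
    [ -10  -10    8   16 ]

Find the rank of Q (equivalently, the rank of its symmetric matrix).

4

An LDLᵀ factorisation of A has diagonal entries 7, 138/7, 85/69, 4/85.
So there are 4 positive pivots.
The rank is the number of nonzero pivots: 4.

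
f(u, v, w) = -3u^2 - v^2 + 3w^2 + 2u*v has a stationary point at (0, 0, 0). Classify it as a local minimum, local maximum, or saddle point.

The Hessian at the origin is H = [[-6, 2, 0], [2, -2, 0], [0, 0, 6]].
Applying the same elementary operations to the rows and columns of H produces a congruent diagonal matrix with entries -6, -4/3, 6.
So there are 1 positive, 2 negative pivots.
H is indefinite, so the origin is a saddle point.

saddle point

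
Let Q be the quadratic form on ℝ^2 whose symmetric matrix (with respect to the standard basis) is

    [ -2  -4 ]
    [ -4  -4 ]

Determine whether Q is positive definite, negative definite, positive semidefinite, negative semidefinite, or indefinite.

indefinite

Symmetric row and column elimination reduces A to a congruent diagonal form with pivots -2, 4.
That gives 1 positive, 1 negative pivots.
Hence Q is indefinite.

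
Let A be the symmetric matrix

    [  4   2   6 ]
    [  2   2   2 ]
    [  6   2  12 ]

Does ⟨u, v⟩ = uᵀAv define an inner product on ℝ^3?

Symmetric row and column elimination reduces A to a congruent diagonal form with pivots 4, 1, 2.
That gives 3 positive pivots.
Hence Q is positive definite.
⟨·,·⟩ is an inner product exactly when A is positive definite.

yes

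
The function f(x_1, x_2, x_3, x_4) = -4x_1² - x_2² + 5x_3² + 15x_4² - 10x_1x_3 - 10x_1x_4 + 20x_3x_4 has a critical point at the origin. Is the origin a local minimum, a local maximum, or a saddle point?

The Hessian at the origin is H = [[-8, 0, -10, -10], [0, -2, 0, 0], [-10, 0, 10, 20], [-10, 0, 20, 30]].
Applying the same elementary operations to the rows and columns of H produces a congruent diagonal matrix with entries -8, -2, 45/2, -40/9.
Counting signs: 1 positive, 3 negative.
H is indefinite, so the origin is a saddle point.

saddle point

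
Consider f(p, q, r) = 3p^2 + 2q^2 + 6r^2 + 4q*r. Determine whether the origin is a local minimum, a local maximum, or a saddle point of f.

The Hessian at the origin is H = [[6, 0, 0], [0, 4, 4], [0, 4, 12]].
An LDLᵀ factorisation of H has diagonal entries 6, 4, 8.
So there are 3 positive pivots.
H is positive definite, so the origin is a strict local minimum.

local minimum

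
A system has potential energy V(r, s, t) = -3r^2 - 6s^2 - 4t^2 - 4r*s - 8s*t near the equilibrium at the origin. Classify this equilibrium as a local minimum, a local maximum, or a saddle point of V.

local maximum

The Hessian at the origin is H = [[-6, -4, 0], [-4, -12, -8], [0, -8, -8]].
Symmetric row and column elimination reduces H to a congruent diagonal form with pivots -6, -28/3, -8/7.
That gives 3 negative pivots.
H is negative definite, so the origin is a strict local maximum.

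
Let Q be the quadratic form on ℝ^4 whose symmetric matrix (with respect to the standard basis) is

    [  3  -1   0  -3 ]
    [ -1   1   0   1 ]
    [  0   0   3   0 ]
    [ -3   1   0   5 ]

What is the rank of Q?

Symmetric row and column elimination reduces A to a congruent diagonal form with pivots 3, 2/3, 3, 2.
Counting signs: 4 positive.
The rank is the number of nonzero pivots: 4.

4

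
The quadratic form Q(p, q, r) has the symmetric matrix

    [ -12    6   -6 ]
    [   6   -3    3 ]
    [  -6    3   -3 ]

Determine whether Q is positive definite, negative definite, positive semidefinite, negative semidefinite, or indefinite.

negative semidefinite

Congruent diagonalization of A (simultaneous row and column reduction) yields pivots -12, 0, 0.
That gives 1 negative, 2 zero pivots.
Hence Q is negative semidefinite.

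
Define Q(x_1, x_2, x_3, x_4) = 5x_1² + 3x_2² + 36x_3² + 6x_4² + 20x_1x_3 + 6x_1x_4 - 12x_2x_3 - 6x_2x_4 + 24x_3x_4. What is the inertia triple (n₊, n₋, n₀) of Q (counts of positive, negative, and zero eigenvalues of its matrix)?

The symmetric matrix is A = [[5, 0, 10, 3], [0, 3, -6, -3], [10, -6, 36, 12], [3, -3, 12, 6]].
Applying the same elementary operations to the rows and columns of A produces a congruent diagonal matrix with entries 5, 3, 4, 6/5.
That gives 4 positive pivots.

(4, 0, 0)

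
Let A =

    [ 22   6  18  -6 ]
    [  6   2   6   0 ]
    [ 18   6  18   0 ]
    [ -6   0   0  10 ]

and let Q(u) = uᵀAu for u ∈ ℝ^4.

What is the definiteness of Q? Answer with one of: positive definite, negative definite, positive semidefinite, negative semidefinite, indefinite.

positive semidefinite

Symmetric row and column elimination reduces A to a congruent diagonal form with pivots 22, 4/11, 0, 1.
Counting signs: 3 positive, 1 zero.
Hence Q is positive semidefinite.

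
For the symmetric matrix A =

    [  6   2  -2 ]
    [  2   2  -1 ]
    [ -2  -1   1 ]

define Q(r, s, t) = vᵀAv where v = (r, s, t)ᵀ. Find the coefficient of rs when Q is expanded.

The coefficient of rs is A[1,2] + A[2,1] = 2·2 = 4.

4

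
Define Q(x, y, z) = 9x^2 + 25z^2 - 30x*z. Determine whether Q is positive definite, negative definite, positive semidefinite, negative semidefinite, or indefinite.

Write A = [[9, 0, -15], [0, 0, 0], [-15, 0, 25]].
Row-reducing A symmetrically gives the diagonal entries 9, 0, 0.
So there are 1 positive, 2 zero pivots.
Hence Q is positive semidefinite.

positive semidefinite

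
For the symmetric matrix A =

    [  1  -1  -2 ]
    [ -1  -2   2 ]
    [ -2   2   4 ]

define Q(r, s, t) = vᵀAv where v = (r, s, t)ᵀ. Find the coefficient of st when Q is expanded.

The coefficient of st is A[2,3] + A[3,2] = 2·2 = 4.

4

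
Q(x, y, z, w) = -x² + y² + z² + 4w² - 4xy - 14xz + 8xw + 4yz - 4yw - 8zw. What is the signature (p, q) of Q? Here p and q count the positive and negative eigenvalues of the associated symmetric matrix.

(1, 2)

The symmetric matrix is A = [[-1, -2, -7, 4], [-2, 1, 2, -2], [-7, 2, 1, -4], [4, -2, -4, 4]].
Congruent diagonalization of A (simultaneous row and column reduction) yields pivots -1, 5, -6/5, 0.
So there are 1 positive, 2 negative, 1 zero pivots.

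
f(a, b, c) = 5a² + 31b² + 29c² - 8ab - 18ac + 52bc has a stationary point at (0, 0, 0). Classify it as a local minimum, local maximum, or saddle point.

local minimum

The Hessian at the origin is H = [[10, -8, -18], [-8, 62, 52], [-18, 52, 58]].
Row-reducing H symmetrically gives the diagonal entries 10, 278/5, 24/139.
Counting signs: 3 positive.
H is positive definite, so the origin is a strict local minimum.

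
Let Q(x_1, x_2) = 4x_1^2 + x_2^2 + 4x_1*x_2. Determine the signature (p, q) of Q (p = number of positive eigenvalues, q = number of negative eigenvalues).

The associated matrix is A = [[4, 2], [2, 1]].
Applying the same elementary operations to the rows and columns of A produces a congruent diagonal matrix with entries 4, 0.
Counting signs: 1 positive, 1 zero.

(1, 0)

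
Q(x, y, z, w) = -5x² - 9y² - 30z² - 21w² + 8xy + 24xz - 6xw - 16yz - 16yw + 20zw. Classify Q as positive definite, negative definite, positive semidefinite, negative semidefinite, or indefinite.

negative definite

The associated matrix is A = [[-5, 4, 12, -3], [4, -9, -8, -8], [12, -8, -30, 10], [-3, -8, 10, -21]].
Symmetric row and column elimination reduces A to a congruent diagonal form with pivots -5, -29/5, -22/29, -6/11.
That gives 4 negative pivots.
Hence Q is negative definite.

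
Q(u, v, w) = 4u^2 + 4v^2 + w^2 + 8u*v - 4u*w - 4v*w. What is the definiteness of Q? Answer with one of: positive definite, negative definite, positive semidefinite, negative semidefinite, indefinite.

The associated matrix is A = [[4, 4, -2], [4, 4, -2], [-2, -2, 1]].
Congruent diagonalization of A (simultaneous row and column reduction) yields pivots 4, 0, 0.
Counting signs: 1 positive, 2 zero.
Hence Q is positive semidefinite.

positive semidefinite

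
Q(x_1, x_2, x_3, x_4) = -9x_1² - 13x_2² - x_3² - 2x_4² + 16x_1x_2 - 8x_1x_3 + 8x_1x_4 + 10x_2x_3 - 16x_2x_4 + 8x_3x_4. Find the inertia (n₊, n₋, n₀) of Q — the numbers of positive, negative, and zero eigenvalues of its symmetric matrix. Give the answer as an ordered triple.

(2, 2, 0)

Write A = [[-9, 8, -4, 4], [8, -13, 5, -8], [-4, 5, -1, 4], [4, -8, 4, -2]].
Symmetric row and column elimination reduces A to a congruent diagonal form with pivots -9, -53/9, 60/53, 2.
So there are 2 positive, 2 negative pivots.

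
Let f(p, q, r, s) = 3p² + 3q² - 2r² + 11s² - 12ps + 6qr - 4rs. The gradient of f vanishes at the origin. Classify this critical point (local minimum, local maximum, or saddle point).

saddle point

The Hessian at the origin is H = [[6, 0, 0, -12], [0, 6, 6, 0], [0, 6, -4, -4], [-12, 0, -4, 22]].
Symmetric row and column elimination reduces H to a congruent diagonal form with pivots 6, 6, -10, -2/5.
So there are 2 positive, 2 negative pivots.
H is indefinite, so the origin is a saddle point.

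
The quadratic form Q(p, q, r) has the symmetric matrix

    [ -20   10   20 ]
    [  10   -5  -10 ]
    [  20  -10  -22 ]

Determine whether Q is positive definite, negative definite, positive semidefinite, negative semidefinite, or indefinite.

negative semidefinite

Congruent diagonalization of A (simultaneous row and column reduction) yields pivots -20, 0, -2.
Counting signs: 2 negative, 1 zero.
Hence Q is negative semidefinite.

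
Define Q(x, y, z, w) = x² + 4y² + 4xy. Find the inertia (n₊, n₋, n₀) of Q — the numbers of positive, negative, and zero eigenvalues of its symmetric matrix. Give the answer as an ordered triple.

(1, 0, 3)

The symmetric matrix is A = [[1, 2, 0, 0], [2, 4, 0, 0], [0, 0, 0, 0], [0, 0, 0, 0]].
Applying the same elementary operations to the rows and columns of A produces a congruent diagonal matrix with entries 1, 0, 0, 0.
Counting signs: 1 positive, 3 zero.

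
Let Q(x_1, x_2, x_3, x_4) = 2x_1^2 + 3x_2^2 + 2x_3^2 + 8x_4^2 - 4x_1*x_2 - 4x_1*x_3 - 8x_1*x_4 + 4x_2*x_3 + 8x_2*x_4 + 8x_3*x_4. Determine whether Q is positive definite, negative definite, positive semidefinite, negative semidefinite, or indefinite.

The associated matrix is A = [[2, -2, -2, -4], [-2, 3, 2, 4], [-2, 2, 2, 4], [-4, 4, 4, 8]].
Congruent diagonalization of A (simultaneous row and column reduction) yields pivots 2, 1, 0, 0.
That gives 2 positive, 2 zero pivots.
Hence Q is positive semidefinite.

positive semidefinite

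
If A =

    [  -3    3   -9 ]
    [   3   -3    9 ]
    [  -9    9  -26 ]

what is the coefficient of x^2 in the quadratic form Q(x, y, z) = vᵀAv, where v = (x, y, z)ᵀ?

-3

The coefficient of x^2 is the diagonal entry A[1,1] = -3.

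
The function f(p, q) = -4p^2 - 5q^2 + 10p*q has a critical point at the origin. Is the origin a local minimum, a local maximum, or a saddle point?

saddle point

The Hessian at the origin is H = [[-8, 10], [10, -10]].
det H = -8·-10 − (10)² = -20 < 0, so H is indefinite.
Therefore the origin is a saddle point.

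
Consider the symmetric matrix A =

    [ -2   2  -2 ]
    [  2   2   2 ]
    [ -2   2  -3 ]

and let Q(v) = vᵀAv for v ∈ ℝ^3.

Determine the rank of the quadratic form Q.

3

Applying the same elementary operations to the rows and columns of A produces a congruent diagonal matrix with entries -2, 4, -1.
So there are 1 positive, 2 negative pivots.
The rank is the number of nonzero pivots: 3.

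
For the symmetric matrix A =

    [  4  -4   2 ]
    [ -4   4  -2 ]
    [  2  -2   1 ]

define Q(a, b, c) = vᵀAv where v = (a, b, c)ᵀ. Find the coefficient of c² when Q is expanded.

1

The coefficient of c² is the diagonal entry A[3,3] = 1.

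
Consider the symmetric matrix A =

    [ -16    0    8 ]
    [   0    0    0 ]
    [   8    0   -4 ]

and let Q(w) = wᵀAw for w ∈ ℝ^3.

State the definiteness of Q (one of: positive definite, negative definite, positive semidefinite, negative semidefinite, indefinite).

negative semidefinite

Applying the same elementary operations to the rows and columns of A produces a congruent diagonal matrix with entries -16, 0, 0.
That gives 1 negative, 2 zero pivots.
Hence Q is negative semidefinite.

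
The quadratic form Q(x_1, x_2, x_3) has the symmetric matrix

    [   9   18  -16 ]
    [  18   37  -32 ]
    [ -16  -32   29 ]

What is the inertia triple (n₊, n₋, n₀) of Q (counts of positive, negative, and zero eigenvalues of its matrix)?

Congruent diagonalization of A (simultaneous row and column reduction) yields pivots 9, 1, 5/9.
That gives 3 positive pivots.

(3, 0, 0)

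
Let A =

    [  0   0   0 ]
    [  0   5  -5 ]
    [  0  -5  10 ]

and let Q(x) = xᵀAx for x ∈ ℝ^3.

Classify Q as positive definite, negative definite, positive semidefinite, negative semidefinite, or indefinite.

Congruent diagonalization of A (simultaneous row and column reduction) yields pivots 0, 5, 5.
That gives 2 positive, 1 zero pivots.
Hence Q is positive semidefinite.

positive semidefinite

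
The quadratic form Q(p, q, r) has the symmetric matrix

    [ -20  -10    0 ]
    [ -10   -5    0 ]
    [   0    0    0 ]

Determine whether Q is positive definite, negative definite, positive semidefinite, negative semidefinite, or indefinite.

negative semidefinite

Symmetric row and column elimination reduces A to a congruent diagonal form with pivots -20, 0, 0.
That gives 1 negative, 2 zero pivots.
Hence Q is negative semidefinite.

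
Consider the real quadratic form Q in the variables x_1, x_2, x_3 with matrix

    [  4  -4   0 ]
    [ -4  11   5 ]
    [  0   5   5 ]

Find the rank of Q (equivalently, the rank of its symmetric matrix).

3

Congruent diagonalization of A (simultaneous row and column reduction) yields pivots 4, 7, 10/7.
Counting signs: 3 positive.
The rank is the number of nonzero pivots: 3.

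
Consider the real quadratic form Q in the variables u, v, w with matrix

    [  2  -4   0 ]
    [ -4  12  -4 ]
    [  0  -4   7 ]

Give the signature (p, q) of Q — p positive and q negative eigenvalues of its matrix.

Applying the same elementary operations to the rows and columns of A produces a congruent diagonal matrix with entries 2, 4, 3.
So there are 3 positive pivots.

(3, 0)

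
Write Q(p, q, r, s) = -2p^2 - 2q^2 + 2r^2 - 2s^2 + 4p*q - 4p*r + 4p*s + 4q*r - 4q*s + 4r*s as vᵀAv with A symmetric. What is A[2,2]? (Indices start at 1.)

-2

The coefficient of q^2 in Q is -2, and that is exactly A[2,2].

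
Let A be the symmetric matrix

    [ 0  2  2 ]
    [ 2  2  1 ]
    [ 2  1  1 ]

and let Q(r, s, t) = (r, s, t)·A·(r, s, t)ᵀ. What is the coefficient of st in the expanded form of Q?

2

The coefficient of st is A[2,3] + A[3,2] = 2·1 = 2.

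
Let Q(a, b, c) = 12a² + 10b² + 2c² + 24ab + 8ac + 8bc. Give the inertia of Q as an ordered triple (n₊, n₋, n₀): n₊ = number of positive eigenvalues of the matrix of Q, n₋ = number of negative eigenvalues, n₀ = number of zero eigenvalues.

(2, 1, 0)

The associated matrix is A = [[12, 12, 4], [12, 10, 4], [4, 4, 2]].
Congruent diagonalization of A (simultaneous row and column reduction) yields pivots 12, -2, 2/3.
Counting signs: 2 positive, 1 negative.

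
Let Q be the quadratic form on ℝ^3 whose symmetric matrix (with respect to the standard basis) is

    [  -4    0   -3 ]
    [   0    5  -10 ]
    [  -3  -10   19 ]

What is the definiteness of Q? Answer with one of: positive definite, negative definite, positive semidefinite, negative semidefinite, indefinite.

indefinite

Applying the same elementary operations to the rows and columns of A produces a congruent diagonal matrix with entries -4, 5, 5/4.
So there are 2 positive, 1 negative pivots.
Hence Q is indefinite.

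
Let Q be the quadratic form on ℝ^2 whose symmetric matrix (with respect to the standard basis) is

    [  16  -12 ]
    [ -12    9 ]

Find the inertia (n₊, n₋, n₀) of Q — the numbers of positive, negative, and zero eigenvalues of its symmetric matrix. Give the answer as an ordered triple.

(1, 0, 1)

Congruent diagonalization of A (simultaneous row and column reduction) yields pivots 16, 0.
So there are 1 positive, 1 zero pivots.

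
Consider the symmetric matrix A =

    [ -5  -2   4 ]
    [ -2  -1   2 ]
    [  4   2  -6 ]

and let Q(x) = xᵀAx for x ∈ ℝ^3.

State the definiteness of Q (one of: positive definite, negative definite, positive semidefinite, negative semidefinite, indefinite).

Leading principal minors: Δ_1 = -5, Δ_2 = 1, Δ_3 = -2.
The signs alternate starting with Δ_1 < 0, so by Sylvester's criterion Q is negative definite.

negative definite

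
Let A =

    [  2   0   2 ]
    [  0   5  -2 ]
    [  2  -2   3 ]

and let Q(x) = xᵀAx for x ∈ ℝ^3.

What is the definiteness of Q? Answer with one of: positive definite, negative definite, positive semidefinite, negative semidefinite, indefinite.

Leading principal minors: Δ_1 = 2, Δ_2 = 10, Δ_3 = 2.
All leading principal minors are positive, so by Sylvester's criterion Q is positive definite.

positive definite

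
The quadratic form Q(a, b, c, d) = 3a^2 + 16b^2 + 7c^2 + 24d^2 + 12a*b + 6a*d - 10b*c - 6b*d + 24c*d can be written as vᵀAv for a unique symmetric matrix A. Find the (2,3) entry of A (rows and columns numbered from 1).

-5

The coefficient of b·c in Q is -10. For a symmetric A this equals A[2,3] + A[3,2] = 2·A[2,3].
So A[2,3] = -10/2 = -5.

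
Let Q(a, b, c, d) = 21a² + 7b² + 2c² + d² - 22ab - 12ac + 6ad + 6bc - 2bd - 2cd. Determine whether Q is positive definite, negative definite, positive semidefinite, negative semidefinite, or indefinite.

positive definite

The symmetric matrix is A = [[21, -11, -6, 3], [-11, 7, 3, -1], [-6, 3, 2, -1], [3, -1, -1, 1]].
Congruent diagonalization of A (simultaneous row and column reduction) yields pivots 21, 26/21, 7/26, 2/7.
Counting signs: 4 positive.
Hence Q is positive definite.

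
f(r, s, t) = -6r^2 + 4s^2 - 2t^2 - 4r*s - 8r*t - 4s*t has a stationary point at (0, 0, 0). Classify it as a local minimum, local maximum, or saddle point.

The Hessian at the origin is H = [[-12, -4, -8], [-4, 8, -4], [-8, -4, -4]].
An LDLᵀ factorisation of H has diagonal entries -12, 28/3, 8/7.
Counting signs: 2 positive, 1 negative.
H is indefinite, so the origin is a saddle point.

saddle point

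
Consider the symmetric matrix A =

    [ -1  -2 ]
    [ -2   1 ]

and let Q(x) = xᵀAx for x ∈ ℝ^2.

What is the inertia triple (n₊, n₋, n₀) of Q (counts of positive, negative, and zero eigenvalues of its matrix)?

(1, 1, 0)

Applying the same elementary operations to the rows and columns of A produces a congruent diagonal matrix with entries -1, 5.
So there are 1 positive, 1 negative pivots.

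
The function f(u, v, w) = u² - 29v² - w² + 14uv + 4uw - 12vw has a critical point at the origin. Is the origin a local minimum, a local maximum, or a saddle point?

saddle point

The Hessian at the origin is H = [[2, 14, 4], [14, -58, -12], [4, -12, -2]].
Applying the same elementary operations to the rows and columns of H produces a congruent diagonal matrix with entries 2, -156, 10/39.
So there are 2 positive, 1 negative pivots.
H is indefinite, so the origin is a saddle point.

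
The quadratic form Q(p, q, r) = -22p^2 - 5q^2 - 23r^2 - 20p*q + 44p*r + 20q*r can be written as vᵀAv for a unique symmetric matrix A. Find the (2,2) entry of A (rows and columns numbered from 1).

-5

The coefficient of q^2 in Q is -5, and that is exactly A[2,2].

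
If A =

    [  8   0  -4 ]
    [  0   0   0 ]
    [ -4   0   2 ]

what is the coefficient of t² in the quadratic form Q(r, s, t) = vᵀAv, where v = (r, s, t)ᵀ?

2

The coefficient of t² is the diagonal entry A[3,3] = 2.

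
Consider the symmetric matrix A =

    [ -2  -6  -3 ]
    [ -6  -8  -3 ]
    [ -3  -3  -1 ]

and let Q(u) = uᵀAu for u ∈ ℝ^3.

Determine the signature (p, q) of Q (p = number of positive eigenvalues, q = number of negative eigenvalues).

Congruent diagonalization of A (simultaneous row and column reduction) yields pivots -2, 10, -1/10.
That gives 1 positive, 2 negative pivots.

(1, 2)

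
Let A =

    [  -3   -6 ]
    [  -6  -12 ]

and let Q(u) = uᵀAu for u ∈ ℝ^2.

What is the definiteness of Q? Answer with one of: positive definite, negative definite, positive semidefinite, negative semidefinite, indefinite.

negative semidefinite

For the 2×2 matrix [[-3, -6], [-6, -12]]: det = -3·-12 − (-6)² = 0, trace = -15.
det = 0 so one eigenvalue is zero; the form is semidefinite with the sign of the trace.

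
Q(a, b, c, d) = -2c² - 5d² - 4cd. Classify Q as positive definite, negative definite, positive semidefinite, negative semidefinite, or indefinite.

negative semidefinite

The symmetric matrix is A = [[0, 0, 0, 0], [0, 0, 0, 0], [0, 0, -2, -2], [0, 0, -2, -5]].
Applying the same elementary operations to the rows and columns of A produces a congruent diagonal matrix with entries 0, 0, -2, -3.
That gives 2 negative, 2 zero pivots.
Hence Q is negative semidefinite.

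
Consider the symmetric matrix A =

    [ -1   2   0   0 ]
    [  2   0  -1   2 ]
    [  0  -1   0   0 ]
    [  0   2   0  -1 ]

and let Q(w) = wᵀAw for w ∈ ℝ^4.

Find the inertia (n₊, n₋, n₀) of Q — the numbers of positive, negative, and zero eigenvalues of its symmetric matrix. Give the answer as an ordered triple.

Row-reducing A symmetrically gives the diagonal entries -1, 4, -1/4, -1.
That gives 1 positive, 3 negative pivots.

(1, 3, 0)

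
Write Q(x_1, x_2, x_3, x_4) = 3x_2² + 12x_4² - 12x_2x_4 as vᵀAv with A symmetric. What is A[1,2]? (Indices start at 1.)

The coefficient of x_1·x_2 in Q is 0. For a symmetric A this equals A[1,2] + A[2,1] = 2·A[1,2].
So A[1,2] = 0/2 = 0.

0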